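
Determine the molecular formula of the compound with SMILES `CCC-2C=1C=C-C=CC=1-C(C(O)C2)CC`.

C14H20O

Heavy atoms from the SMILES: 14 C, 1 O.
Implicit hydrogens by atom environment:
  4 × C (aromatic): 1 H each → 4
  3 × C: 2 H each → 6
  3 × C: 1 H each → 3
  2 × C: 3 H each → 6
  2 × C (aromatic): no H
  1 × O: 1 H
  Total hydrogens = 20.
Molecular formula: C14H20O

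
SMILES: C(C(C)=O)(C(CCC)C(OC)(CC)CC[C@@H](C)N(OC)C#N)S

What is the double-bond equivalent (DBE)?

Molecular formula from the SMILES: C17H32N2O3S.
DoU = (2C + 2 + N − H − X)/2 = (2·17 + 2 + 2 − 32 − 0)/2 = 6/2 = 3.
(Structurally: 0 ring(s) + 3 π bond(s) = 3.)

3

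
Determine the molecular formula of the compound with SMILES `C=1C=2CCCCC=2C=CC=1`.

C10H12

Heavy atoms from the SMILES: 10 C.
Implicit hydrogens by atom environment:
  4 × C: 2 H each → 8
  4 × C (aromatic): 1 H each → 4
  2 × C (aromatic): no H
  Total hydrogens = 12.
Molecular formula: C10H12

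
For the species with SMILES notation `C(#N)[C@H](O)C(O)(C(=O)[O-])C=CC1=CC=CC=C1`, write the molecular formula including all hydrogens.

C12H10NO4-

Heavy atoms from the SMILES: 12 C, 1 N, 4 O.
Implicit hydrogens by atom environment:
  5 × C (aromatic): 1 H each → 5
  3 × C: 1 H each → 3
  3 × C: no H
  2 × O: 1 H each → 2
  1 × C (aromatic): no H
  1 × N: no H
  1 × O: no H
  1 × O (charge -1): no H
  Total hydrogens = 10.
Net charge -1.
Molecular formula: C12H10NO4-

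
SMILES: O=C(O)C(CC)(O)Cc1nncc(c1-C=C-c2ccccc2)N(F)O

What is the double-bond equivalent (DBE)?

10

Molecular formula from the SMILES: C17H18FN3O4.
DoU = (2C + 2 + N − H − X)/2 = (2·17 + 2 + 3 − 18 − 1)/2 = 20/2 = 10.
(Structurally: 2 ring(s) + 8 π bond(s) = 10.)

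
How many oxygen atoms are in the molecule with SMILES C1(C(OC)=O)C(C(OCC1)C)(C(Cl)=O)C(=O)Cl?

5

The symbol for oxygen appears 5 times in the SMILES.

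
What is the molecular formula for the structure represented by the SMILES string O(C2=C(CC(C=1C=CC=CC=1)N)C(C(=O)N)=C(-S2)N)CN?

C14H18N4O2S

Heavy atoms from the SMILES: 14 C, 4 N, 2 O, 1 S.
Implicit hydrogens by atom environment:
  5 × C (aromatic): 1 H each → 5
  5 × C (aromatic): no H
  4 × N: 2 H each → 8
  2 × C: 2 H each → 4
  2 × O: no H
  1 × C: 1 H
  1 × C: no H
  1 × S (aromatic): no H
  Total hydrogens = 18.
Molecular formula: C14H18N4O2S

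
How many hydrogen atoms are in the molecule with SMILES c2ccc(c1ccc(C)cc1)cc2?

Hydrogens are implicit in SMILES; fill each atom to its normal valence:
  9 × C (aromatic): 1 H each → 9
  3 × C (aromatic): no H
  1 × C: 3 H
  Total hydrogens = 12.

12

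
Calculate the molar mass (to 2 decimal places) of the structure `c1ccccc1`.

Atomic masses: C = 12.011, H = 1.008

78.11

Molecular formula: C6H6.
M = 6×12.011 + 6×1.008 = 78.11 g/mol.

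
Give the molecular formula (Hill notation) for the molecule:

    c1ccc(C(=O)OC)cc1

Heavy atoms from the SMILES: 8 C, 2 O.
Implicit hydrogens by atom environment:
  5 × C (aromatic): 1 H each → 5
  2 × O: no H
  1 × C: 3 H
  1 × C (aromatic): no H
  1 × C: no H
  Total hydrogens = 8.
Molecular formula: C8H8O2

C8H8O2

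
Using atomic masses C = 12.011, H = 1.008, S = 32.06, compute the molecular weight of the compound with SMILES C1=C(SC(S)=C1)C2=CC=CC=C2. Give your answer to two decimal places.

192.29

Molecular formula: C10H8S2.
M = 10×12.011 + 8×1.008 + 2×32.06 = 192.29 g/mol.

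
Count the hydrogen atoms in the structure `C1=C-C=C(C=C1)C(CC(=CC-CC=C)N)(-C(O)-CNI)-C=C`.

25

Hydrogens are implicit in SMILES; fill each atom to its normal valence:
  6 × C: 2 H each → 12
  5 × C (aromatic): 1 H each → 5
  4 × C: 1 H each → 4
  2 × C: no H
  1 × C (aromatic): no H
  1 × I: no H
  1 × N: 2 H
  1 × N: 1 H
  1 × O: 1 H
  Total hydrogens = 25.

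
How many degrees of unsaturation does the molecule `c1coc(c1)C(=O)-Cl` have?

Molecular formula from the SMILES: C5H3ClO2.
DoU = (2C + 2 + N − H − X)/2 = (2·5 + 2 + 0 − 3 − 1)/2 = 8/2 = 4.
(Structurally: 1 ring(s) + 3 π bond(s) = 4.)

4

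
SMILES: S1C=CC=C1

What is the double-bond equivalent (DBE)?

3

Molecular formula from the SMILES: C4H4S.
DoU = (2C + 2 + N − H − X)/2 = (2·4 + 2 + 0 − 4 − 0)/2 = 6/2 = 3.
(Structurally: 1 ring(s) + 2 π bond(s) = 3.)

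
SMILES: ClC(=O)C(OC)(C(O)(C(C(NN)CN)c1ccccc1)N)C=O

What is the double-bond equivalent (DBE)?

Molecular formula from the SMILES: C14H21ClN4O4.
DoU = (2C + 2 + N − H − X)/2 = (2·14 + 2 + 4 − 21 − 1)/2 = 12/2 = 6.
(Structurally: 1 ring(s) + 5 π bond(s) = 6.)

6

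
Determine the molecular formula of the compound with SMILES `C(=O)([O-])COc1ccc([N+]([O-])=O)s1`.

Heavy atoms from the SMILES: 6 C, 1 N, 5 O, 1 S.
Implicit hydrogens by atom environment:
  3 × O: no H
  2 × C (aromatic): 1 H each → 2
  2 × C (aromatic): no H
  2 × O (charge -1): no H
  1 × C: 2 H
  1 × C: no H
  1 × N (charge +1): no H
  1 × S (aromatic): no H
  Total hydrogens = 4.
Net charge -1.
Molecular formula: C6H4NO5S-

C6H4NO5S-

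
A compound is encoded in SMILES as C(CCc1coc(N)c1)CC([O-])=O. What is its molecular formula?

C9H12NO3-

Heavy atoms from the SMILES: 9 C, 1 N, 3 O.
Implicit hydrogens by atom environment:
  4 × C: 2 H each → 8
  2 × C (aromatic): 1 H each → 2
  2 × C (aromatic): no H
  1 × C: no H
  1 × N: 2 H
  1 × O (aromatic): no H
  1 × O: no H
  1 × O (charge -1): no H
  Total hydrogens = 12.
Net charge -1.
Molecular formula: C9H12NO3-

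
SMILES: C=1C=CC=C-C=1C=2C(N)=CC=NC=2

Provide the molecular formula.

Heavy atoms from the SMILES: 11 C, 2 N.
Implicit hydrogens by atom environment:
  8 × C (aromatic): 1 H each → 8
  3 × C (aromatic): no H
  1 × N: 2 H
  1 × N (aromatic): no H
  Total hydrogens = 10.
Molecular formula: C11H10N2

C11H10N2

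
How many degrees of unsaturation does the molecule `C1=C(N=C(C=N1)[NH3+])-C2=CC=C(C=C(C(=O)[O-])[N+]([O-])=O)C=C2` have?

Molecular formula from the SMILES: C13H10N4O4.
DoU = (2C + 2 + N − H − X)/2 = (2·13 + 2 + 4 − 10 − 0)/2 = 22/2 = 11.
(Structurally: 2 ring(s) + 9 π bond(s) = 11.)

11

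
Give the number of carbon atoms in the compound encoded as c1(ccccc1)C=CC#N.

9

The symbol for carbon appears 9 times in the SMILES. Lowercase c denotes aromatic carbon and counts toward C.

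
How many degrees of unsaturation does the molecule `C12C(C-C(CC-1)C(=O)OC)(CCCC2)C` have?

Molecular formula from the SMILES: C13H22O2.
DoU = (2C + 2 + N − H − X)/2 = (2·13 + 2 + 0 − 22 − 0)/2 = 6/2 = 3.
(Structurally: 2 ring(s) + 1 π bond(s) = 3.)

3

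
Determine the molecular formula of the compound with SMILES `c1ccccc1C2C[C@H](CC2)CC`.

C13H18

Heavy atoms from the SMILES: 13 C.
Implicit hydrogens by atom environment:
  5 × C (aromatic): 1 H each → 5
  4 × C: 2 H each → 8
  2 × C: 1 H each → 2
  1 × C: 3 H
  1 × C (aromatic): no H
  Total hydrogens = 18.
Molecular formula: C13H18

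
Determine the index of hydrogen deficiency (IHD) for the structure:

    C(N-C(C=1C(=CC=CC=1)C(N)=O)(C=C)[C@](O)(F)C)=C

Molecular formula from the SMILES: C14H17FN2O2.
DoU = (2C + 2 + N − H − X)/2 = (2·14 + 2 + 2 − 17 − 1)/2 = 14/2 = 7.
(Structurally: 1 ring(s) + 6 π bond(s) = 7.)

7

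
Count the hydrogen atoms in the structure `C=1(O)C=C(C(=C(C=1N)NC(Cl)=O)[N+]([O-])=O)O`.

Hydrogens are implicit in SMILES; fill each atom to its normal valence:
  5 × C (aromatic): no H
  2 × O: 1 H each → 2
  2 × O: no H
  1 × C (aromatic): 1 H
  1 × C: no H
  1 × Cl: no H
  1 × N: 2 H
  1 × N: 1 H
  1 × N (charge +1): no H
  1 × O (charge -1): no H
  Total hydrogens = 6.

6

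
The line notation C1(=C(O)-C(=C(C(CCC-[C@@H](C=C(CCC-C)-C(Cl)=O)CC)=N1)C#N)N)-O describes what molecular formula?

C19H26ClN3O3

Heavy atoms from the SMILES: 19 C, 1 Cl, 3 N, 3 O.
Implicit hydrogens by atom environment:
  7 × C: 2 H each → 14
  5 × C (aromatic): no H
  3 × C: no H
  2 × C: 3 H each → 6
  2 × C: 1 H each → 2
  2 × O: 1 H each → 2
  1 × Cl: no H
  1 × N: 2 H
  1 × N (aromatic): no H
  1 × N: no H
  1 × O: no H
  Total hydrogens = 26.
Molecular formula: C19H26ClN3O3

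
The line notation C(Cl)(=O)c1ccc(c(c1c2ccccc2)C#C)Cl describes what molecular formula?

C15H8Cl2O

Heavy atoms from the SMILES: 15 C, 2 Cl, 1 O.
Implicit hydrogens by atom environment:
  7 × C (aromatic): 1 H each → 7
  5 × C (aromatic): no H
  2 × C: no H
  2 × Cl: no H
  1 × C: 1 H
  1 × O: no H
  Total hydrogens = 8.
Molecular formula: C15H8Cl2O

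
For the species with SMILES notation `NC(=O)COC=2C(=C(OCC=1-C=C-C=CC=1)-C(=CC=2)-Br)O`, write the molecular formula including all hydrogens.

Heavy atoms from the SMILES: 1 Br, 15 C, 1 N, 4 O.
Implicit hydrogens by atom environment:
  7 × C (aromatic): 1 H each → 7
  5 × C (aromatic): no H
  3 × O: no H
  2 × C: 2 H each → 4
  1 × Br: no H
  1 × C: no H
  1 × N: 2 H
  1 × O: 1 H
  Total hydrogens = 14.
Molecular formula: C15H14BrNO4

C15H14BrNO4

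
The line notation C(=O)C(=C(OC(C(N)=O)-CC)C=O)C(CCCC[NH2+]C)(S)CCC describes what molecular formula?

Heavy atoms from the SMILES: 17 C, 2 N, 4 O, 1 S.
Implicit hydrogens by atom environment:
  7 × C: 2 H each → 14
  4 × C: no H
  4 × O: no H
  3 × C: 3 H each → 9
  3 × C: 1 H each → 3
  1 × N: 2 H
  1 × N (charge +1): 2 H
  1 × S: 1 H
  Total hydrogens = 31.
Net charge +1.
Molecular formula: C17H31N2O4S+

C17H31N2O4S+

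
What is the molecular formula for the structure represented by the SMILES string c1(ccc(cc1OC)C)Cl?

Heavy atoms from the SMILES: 8 C, 1 Cl, 1 O.
Implicit hydrogens by atom environment:
  3 × C (aromatic): 1 H each → 3
  3 × C (aromatic): no H
  2 × C: 3 H each → 6
  1 × Cl: no H
  1 × O: no H
  Total hydrogens = 9.
Molecular formula: C8H9ClO

C8H9ClO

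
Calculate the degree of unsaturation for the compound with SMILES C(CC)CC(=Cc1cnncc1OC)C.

Molecular formula from the SMILES: C12H18N2O.
DoU = (2C + 2 + N − H − X)/2 = (2·12 + 2 + 2 − 18 − 0)/2 = 10/2 = 5.
(Structurally: 1 ring(s) + 4 π bond(s) = 5.)

5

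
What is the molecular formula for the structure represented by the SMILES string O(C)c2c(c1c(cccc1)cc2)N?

C11H11NO

Heavy atoms from the SMILES: 11 C, 1 N, 1 O.
Implicit hydrogens by atom environment:
  6 × C (aromatic): 1 H each → 6
  4 × C (aromatic): no H
  1 × C: 3 H
  1 × N: 2 H
  1 × O: no H
  Total hydrogens = 11.
Molecular formula: C11H11NO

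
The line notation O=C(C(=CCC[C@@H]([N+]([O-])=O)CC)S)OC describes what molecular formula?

C9H15NO4S

Heavy atoms from the SMILES: 9 C, 1 N, 4 O, 1 S.
Implicit hydrogens by atom environment:
  3 × C: 2 H each → 6
  3 × O: no H
  2 × C: 3 H each → 6
  2 × C: 1 H each → 2
  2 × C: no H
  1 × N (charge +1): no H
  1 × O (charge -1): no H
  1 × S: 1 H
  Total hydrogens = 15.
Molecular formula: C9H15NO4S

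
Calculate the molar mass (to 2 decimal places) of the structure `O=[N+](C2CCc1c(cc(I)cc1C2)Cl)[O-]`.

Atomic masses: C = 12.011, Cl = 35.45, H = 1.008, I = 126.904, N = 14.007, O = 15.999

Molecular formula: C10H9ClINO2.
M = 10×12.011 + 1×35.45 + 9×1.008 + 1×126.904 + 1×14.007 + 2×15.999 = 337.54 g/mol.

337.54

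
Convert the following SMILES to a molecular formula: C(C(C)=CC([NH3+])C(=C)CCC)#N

C10H17N2+

Heavy atoms from the SMILES: 10 C, 2 N.
Implicit hydrogens by atom environment:
  3 × C: 2 H each → 6
  3 × C: no H
  2 × C: 3 H each → 6
  2 × C: 1 H each → 2
  1 × N (charge +1): 3 H
  1 × N: no H
  Total hydrogens = 17.
Net charge +1.
Molecular formula: C10H17N2+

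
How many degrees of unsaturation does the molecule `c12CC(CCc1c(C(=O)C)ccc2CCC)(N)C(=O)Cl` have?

7

Molecular formula from the SMILES: C16H20ClNO2.
DoU = (2C + 2 + N − H − X)/2 = (2·16 + 2 + 1 − 20 − 1)/2 = 14/2 = 7.
(Structurally: 2 ring(s) + 5 π bond(s) = 7.)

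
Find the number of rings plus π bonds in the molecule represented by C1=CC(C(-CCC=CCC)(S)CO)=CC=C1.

5

Molecular formula from the SMILES: C14H20OS.
DoU = (2C + 2 + N − H − X)/2 = (2·14 + 2 + 0 − 20 − 0)/2 = 10/2 = 5.
(Structurally: 1 ring(s) + 4 π bond(s) = 5.)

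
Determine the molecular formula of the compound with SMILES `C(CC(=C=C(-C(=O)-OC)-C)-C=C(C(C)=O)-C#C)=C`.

Heavy atoms from the SMILES: 15 C, 3 O.
Implicit hydrogens by atom environment:
  7 × C: no H
  3 × C: 3 H each → 9
  3 × C: 1 H each → 3
  3 × O: no H
  2 × C: 2 H each → 4
  Total hydrogens = 16.
Molecular formula: C15H16O3

C15H16O3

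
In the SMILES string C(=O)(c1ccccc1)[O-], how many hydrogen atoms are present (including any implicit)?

Hydrogens are implicit in SMILES; fill each atom to its normal valence:
  5 × C (aromatic): 1 H each → 5
  1 × C (aromatic): no H
  1 × C: no H
  1 × O: no H
  1 × O (charge -1): no H
  Total hydrogens = 5.

5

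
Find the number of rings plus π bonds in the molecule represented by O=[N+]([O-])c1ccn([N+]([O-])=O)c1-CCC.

5

Molecular formula from the SMILES: C7H9N3O4.
DoU = (2C + 2 + N − H − X)/2 = (2·7 + 2 + 3 − 9 − 0)/2 = 10/2 = 5.
(Structurally: 1 ring(s) + 4 π bond(s) = 5.)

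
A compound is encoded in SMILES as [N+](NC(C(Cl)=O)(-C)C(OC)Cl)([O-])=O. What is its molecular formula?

C5H8Cl2N2O4

Heavy atoms from the SMILES: 5 C, 2 Cl, 2 N, 4 O.
Implicit hydrogens by atom environment:
  3 × O: no H
  2 × C: 3 H each → 6
  2 × C: no H
  2 × Cl: no H
  1 × C: 1 H
  1 × N: 1 H
  1 × N (charge +1): no H
  1 × O (charge -1): no H
  Total hydrogens = 8.
Molecular formula: C5H8Cl2N2O4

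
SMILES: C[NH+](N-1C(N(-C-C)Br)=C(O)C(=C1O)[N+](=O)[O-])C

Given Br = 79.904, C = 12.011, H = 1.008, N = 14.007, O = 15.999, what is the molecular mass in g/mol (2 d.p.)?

310.13

Molecular formula: C8H14BrN4O4+.
M = 1×79.904 + 8×12.011 + 14×1.008 + 4×14.007 + 4×15.999 = 310.13 g/mol.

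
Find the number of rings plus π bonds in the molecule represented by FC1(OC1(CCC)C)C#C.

3

Molecular formula from the SMILES: C8H11FO.
DoU = (2C + 2 + N − H − X)/2 = (2·8 + 2 + 0 − 11 − 1)/2 = 6/2 = 3.
(Structurally: 1 ring(s) + 2 π bond(s) = 3.)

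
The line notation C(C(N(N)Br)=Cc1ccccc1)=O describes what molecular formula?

C9H9BrN2O

Heavy atoms from the SMILES: 1 Br, 9 C, 2 N, 1 O.
Implicit hydrogens by atom environment:
  5 × C (aromatic): 1 H each → 5
  2 × C: 1 H each → 2
  1 × Br: no H
  1 × C: no H
  1 × C (aromatic): no H
  1 × N: 2 H
  1 × N: no H
  1 × O: no H
  Total hydrogens = 9.
Molecular formula: C9H9BrN2O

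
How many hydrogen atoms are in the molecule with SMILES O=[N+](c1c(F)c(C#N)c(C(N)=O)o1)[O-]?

2

Hydrogens are implicit in SMILES; fill each atom to its normal valence:
  4 × C (aromatic): no H
  2 × C: no H
  2 × O: no H
  1 × F: no H
  1 × N: 2 H
  1 × N (charge +1): no H
  1 × N: no H
  1 × O (aromatic): no H
  1 × O (charge -1): no H
  Total hydrogens = 2.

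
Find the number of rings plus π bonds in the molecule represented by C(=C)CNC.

1

Molecular formula from the SMILES: C4H9N.
DoU = (2C + 2 + N − H − X)/2 = (2·4 + 2 + 1 − 9 − 0)/2 = 2/2 = 1.
(Structurally: 0 ring(s) + 1 π bond(s) = 1.)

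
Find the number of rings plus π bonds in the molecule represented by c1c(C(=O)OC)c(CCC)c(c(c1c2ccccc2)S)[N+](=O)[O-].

Molecular formula from the SMILES: C17H17NO4S.
DoU = (2C + 2 + N − H − X)/2 = (2·17 + 2 + 1 − 17 − 0)/2 = 20/2 = 10.
(Structurally: 2 ring(s) + 8 π bond(s) = 10.)

10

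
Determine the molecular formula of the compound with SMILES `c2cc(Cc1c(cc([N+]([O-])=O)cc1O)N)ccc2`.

Heavy atoms from the SMILES: 13 C, 2 N, 3 O.
Implicit hydrogens by atom environment:
  7 × C (aromatic): 1 H each → 7
  5 × C (aromatic): no H
  1 × C: 2 H
  1 × N: 2 H
  1 × N (charge +1): no H
  1 × O: 1 H
  1 × O: no H
  1 × O (charge -1): no H
  Total hydrogens = 12.
Molecular formula: C13H12N2O3

C13H12N2O3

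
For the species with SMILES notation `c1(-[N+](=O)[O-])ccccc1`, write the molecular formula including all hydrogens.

Heavy atoms from the SMILES: 6 C, 1 N, 2 O.
Implicit hydrogens by atom environment:
  5 × C (aromatic): 1 H each → 5
  1 × C (aromatic): no H
  1 × N (charge +1): no H
  1 × O: no H
  1 × O (charge -1): no H
  Total hydrogens = 5.
Molecular formula: C6H5NO2

C6H5NO2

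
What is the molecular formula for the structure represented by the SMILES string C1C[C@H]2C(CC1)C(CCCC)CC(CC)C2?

Heavy atoms from the SMILES: 16 C.
Implicit hydrogens by atom environment:
  10 × C: 2 H each → 20
  4 × C: 1 H each → 4
  2 × C: 3 H each → 6
  Total hydrogens = 30.
Molecular formula: C16H30

C16H30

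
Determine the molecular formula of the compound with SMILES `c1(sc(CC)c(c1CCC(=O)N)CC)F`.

C11H16FNOS

Heavy atoms from the SMILES: 11 C, 1 F, 1 N, 1 O, 1 S.
Implicit hydrogens by atom environment:
  4 × C: 2 H each → 8
  4 × C (aromatic): no H
  2 × C: 3 H each → 6
  1 × C: no H
  1 × F: no H
  1 × N: 2 H
  1 × O: no H
  1 × S (aromatic): no H
  Total hydrogens = 16.
Molecular formula: C11H16FNOS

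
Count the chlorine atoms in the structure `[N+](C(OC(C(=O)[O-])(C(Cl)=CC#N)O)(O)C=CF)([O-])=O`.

The symbol for chlorine appears 1 time in the SMILES.

1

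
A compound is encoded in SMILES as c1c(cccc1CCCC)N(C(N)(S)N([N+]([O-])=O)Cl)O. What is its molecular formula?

Heavy atoms from the SMILES: 11 C, 1 Cl, 4 N, 3 O, 1 S.
Implicit hydrogens by atom environment:
  4 × C (aromatic): 1 H each → 4
  3 × C: 2 H each → 6
  2 × C (aromatic): no H
  2 × N: no H
  1 × C: 3 H
  1 × C: no H
  1 × Cl: no H
  1 × N: 2 H
  1 × N (charge +1): no H
  1 × O: 1 H
  1 × O: no H
  1 × O (charge -1): no H
  1 × S: 1 H
  Total hydrogens = 17.
Molecular formula: C11H17ClN4O3S

C11H17ClN4O3S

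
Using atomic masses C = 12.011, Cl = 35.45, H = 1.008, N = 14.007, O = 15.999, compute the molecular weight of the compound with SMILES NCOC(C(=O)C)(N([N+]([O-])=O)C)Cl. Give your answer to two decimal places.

Molecular formula: C5H10ClN3O4.
M = 5×12.011 + 1×35.45 + 10×1.008 + 3×14.007 + 4×15.999 = 211.60 g/mol.

211.60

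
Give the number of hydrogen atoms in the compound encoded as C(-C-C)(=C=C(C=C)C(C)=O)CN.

15

Hydrogens are implicit in SMILES; fill each atom to its normal valence:
  4 × C: no H
  3 × C: 2 H each → 6
  2 × C: 3 H each → 6
  1 × C: 1 H
  1 × N: 2 H
  1 × O: no H
  Total hydrogens = 15.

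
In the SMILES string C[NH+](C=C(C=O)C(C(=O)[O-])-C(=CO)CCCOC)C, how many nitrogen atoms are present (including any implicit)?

1

The symbol for nitrogen appears 1 time in the SMILES.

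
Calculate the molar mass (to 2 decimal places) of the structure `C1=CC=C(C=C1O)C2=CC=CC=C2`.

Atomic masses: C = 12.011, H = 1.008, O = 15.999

170.21

Molecular formula: C12H10O.
M = 12×12.011 + 10×1.008 + 1×15.999 = 170.21 g/mol.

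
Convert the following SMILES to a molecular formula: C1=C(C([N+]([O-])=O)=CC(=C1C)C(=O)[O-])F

C8H5FNO4-

Heavy atoms from the SMILES: 8 C, 1 F, 1 N, 4 O.
Implicit hydrogens by atom environment:
  4 × C (aromatic): no H
  2 × C (aromatic): 1 H each → 2
  2 × O: no H
  2 × O (charge -1): no H
  1 × C: 3 H
  1 × C: no H
  1 × F: no H
  1 × N (charge +1): no H
  Total hydrogens = 5.
Net charge -1.
Molecular formula: C8H5FNO4-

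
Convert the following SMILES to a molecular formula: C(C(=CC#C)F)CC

C7H9F

Heavy atoms from the SMILES: 7 C, 1 F.
Implicit hydrogens by atom environment:
  2 × C: 2 H each → 4
  2 × C: 1 H each → 2
  2 × C: no H
  1 × C: 3 H
  1 × F: no H
  Total hydrogens = 9.
Molecular formula: C7H9F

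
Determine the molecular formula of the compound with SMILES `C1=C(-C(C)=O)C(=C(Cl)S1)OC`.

C7H7ClO2S

Heavy atoms from the SMILES: 7 C, 1 Cl, 2 O, 1 S.
Implicit hydrogens by atom environment:
  3 × C (aromatic): no H
  2 × C: 3 H each → 6
  2 × O: no H
  1 × C (aromatic): 1 H
  1 × C: no H
  1 × Cl: no H
  1 × S (aromatic): no H
  Total hydrogens = 7.
Molecular formula: C7H7ClO2S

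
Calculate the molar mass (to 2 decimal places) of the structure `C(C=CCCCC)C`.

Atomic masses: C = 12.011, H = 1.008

Molecular formula: C8H16.
M = 8×12.011 + 16×1.008 = 112.22 g/mol.

112.22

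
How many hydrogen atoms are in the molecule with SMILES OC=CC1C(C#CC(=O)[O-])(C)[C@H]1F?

8

Hydrogens are implicit in SMILES; fill each atom to its normal valence:
  4 × C: 1 H each → 4
  4 × C: no H
  1 × C: 3 H
  1 × F: no H
  1 × O: 1 H
  1 × O: no H
  1 × O (charge -1): no H
  Total hydrogens = 8.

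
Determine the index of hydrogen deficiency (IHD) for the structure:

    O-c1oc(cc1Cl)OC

3

Molecular formula from the SMILES: C5H5ClO3.
DoU = (2C + 2 + N − H − X)/2 = (2·5 + 2 + 0 − 5 − 1)/2 = 6/2 = 3.
(Structurally: 1 ring(s) + 2 π bond(s) = 3.)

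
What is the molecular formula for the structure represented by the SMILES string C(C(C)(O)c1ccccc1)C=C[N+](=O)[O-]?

C11H13NO3

Heavy atoms from the SMILES: 11 C, 1 N, 3 O.
Implicit hydrogens by atom environment:
  5 × C (aromatic): 1 H each → 5
  2 × C: 1 H each → 2
  1 × C: 3 H
  1 × C: 2 H
  1 × C: no H
  1 × C (aromatic): no H
  1 × N (charge +1): no H
  1 × O: 1 H
  1 × O: no H
  1 × O (charge -1): no H
  Total hydrogens = 13.
Molecular formula: C11H13NO3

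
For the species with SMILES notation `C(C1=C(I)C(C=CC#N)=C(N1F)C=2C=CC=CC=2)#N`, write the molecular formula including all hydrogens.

Heavy atoms from the SMILES: 14 C, 1 F, 1 I, 3 N.
Implicit hydrogens by atom environment:
  5 × C (aromatic): 1 H each → 5
  5 × C (aromatic): no H
  2 × C: 1 H each → 2
  2 × C: no H
  2 × N: no H
  1 × F: no H
  1 × I: no H
  1 × N (aromatic): no H
  Total hydrogens = 7.
Molecular formula: C14H7FIN3

C14H7FIN3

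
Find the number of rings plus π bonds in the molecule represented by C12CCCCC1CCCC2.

Molecular formula from the SMILES: C10H18.
DoU = (2C + 2 + N − H − X)/2 = (2·10 + 2 + 0 − 18 − 0)/2 = 4/2 = 2.
(Structurally: 2 ring(s) + 0 π bond(s) = 2.)

2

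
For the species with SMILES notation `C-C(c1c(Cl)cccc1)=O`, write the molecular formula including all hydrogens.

Heavy atoms from the SMILES: 8 C, 1 Cl, 1 O.
Implicit hydrogens by atom environment:
  4 × C (aromatic): 1 H each → 4
  2 × C (aromatic): no H
  1 × C: 3 H
  1 × C: no H
  1 × Cl: no H
  1 × O: no H
  Total hydrogens = 7.
Molecular formula: C8H7ClO

C8H7ClO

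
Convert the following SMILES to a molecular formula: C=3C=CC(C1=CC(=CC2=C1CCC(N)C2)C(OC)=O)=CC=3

Heavy atoms from the SMILES: 18 C, 1 N, 2 O.
Implicit hydrogens by atom environment:
  7 × C (aromatic): 1 H each → 7
  5 × C (aromatic): no H
  3 × C: 2 H each → 6
  2 × O: no H
  1 × C: 3 H
  1 × C: 1 H
  1 × C: no H
  1 × N: 2 H
  Total hydrogens = 19.
Molecular formula: C18H19NO2

C18H19NO2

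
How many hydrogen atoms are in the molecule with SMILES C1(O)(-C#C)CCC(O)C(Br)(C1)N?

12

Hydrogens are implicit in SMILES; fill each atom to its normal valence:
  3 × C: 2 H each → 6
  3 × C: no H
  2 × C: 1 H each → 2
  2 × O: 1 H each → 2
  1 × Br: no H
  1 × N: 2 H
  Total hydrogens = 12.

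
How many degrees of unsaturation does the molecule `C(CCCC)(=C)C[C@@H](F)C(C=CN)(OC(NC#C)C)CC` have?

4

Molecular formula from the SMILES: C17H29FN2O.
DoU = (2C + 2 + N − H − X)/2 = (2·17 + 2 + 2 − 29 − 1)/2 = 8/2 = 4.
(Structurally: 0 ring(s) + 4 π bond(s) = 4.)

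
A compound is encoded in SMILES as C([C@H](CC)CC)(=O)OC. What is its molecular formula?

C7H14O2

Heavy atoms from the SMILES: 7 C, 2 O.
Implicit hydrogens by atom environment:
  3 × C: 3 H each → 9
  2 × C: 2 H each → 4
  2 × O: no H
  1 × C: 1 H
  1 × C: no H
  Total hydrogens = 14.
Molecular formula: C7H14O2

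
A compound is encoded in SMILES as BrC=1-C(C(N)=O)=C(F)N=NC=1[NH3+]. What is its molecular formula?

C5H5BrFN4O+

Heavy atoms from the SMILES: 1 Br, 5 C, 1 F, 4 N, 1 O.
Implicit hydrogens by atom environment:
  4 × C (aromatic): no H
  2 × N (aromatic): no H
  1 × Br: no H
  1 × C: no H
  1 × F: no H
  1 × N (charge +1): 3 H
  1 × N: 2 H
  1 × O: no H
  Total hydrogens = 5.
Net charge +1.
Molecular formula: C5H5BrFN4O+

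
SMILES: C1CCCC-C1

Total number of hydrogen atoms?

Hydrogens are implicit in SMILES; fill each atom to its normal valence:
  6 × C: 2 H each → 12
  Total hydrogens = 12.

12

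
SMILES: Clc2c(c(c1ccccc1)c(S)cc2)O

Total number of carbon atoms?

The symbol for carbon appears 12 times in the SMILES. Lowercase c denotes aromatic carbon and counts toward C.

12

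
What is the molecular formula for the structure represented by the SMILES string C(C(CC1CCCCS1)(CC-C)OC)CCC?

Heavy atoms from the SMILES: 15 C, 1 O, 1 S.
Implicit hydrogens by atom environment:
  10 × C: 2 H each → 20
  3 × C: 3 H each → 9
  1 × C: 1 H
  1 × C: no H
  1 × O: no H
  1 × S: no H
  Total hydrogens = 30.
Molecular formula: C15H30OS

C15H30OS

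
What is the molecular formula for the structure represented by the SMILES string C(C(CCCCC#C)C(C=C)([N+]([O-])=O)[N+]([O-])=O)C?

C12H18N2O4

Heavy atoms from the SMILES: 12 C, 2 N, 4 O.
Implicit hydrogens by atom environment:
  6 × C: 2 H each → 12
  3 × C: 1 H each → 3
  2 × C: no H
  2 × N (charge +1): no H
  2 × O: no H
  2 × O (charge -1): no H
  1 × C: 3 H
  Total hydrogens = 18.
Molecular formula: C12H18N2O4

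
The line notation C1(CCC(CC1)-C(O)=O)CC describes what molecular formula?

C9H16O2

Heavy atoms from the SMILES: 9 C, 2 O.
Implicit hydrogens by atom environment:
  5 × C: 2 H each → 10
  2 × C: 1 H each → 2
  1 × C: 3 H
  1 × C: no H
  1 × O: 1 H
  1 × O: no H
  Total hydrogens = 16.
Molecular formula: C9H16O2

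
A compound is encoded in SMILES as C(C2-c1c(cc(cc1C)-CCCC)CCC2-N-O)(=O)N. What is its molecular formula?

C16H24N2O2

Heavy atoms from the SMILES: 16 C, 2 N, 2 O.
Implicit hydrogens by atom environment:
  5 × C: 2 H each → 10
  4 × C (aromatic): no H
  2 × C: 3 H each → 6
  2 × C (aromatic): 1 H each → 2
  2 × C: 1 H each → 2
  1 × C: no H
  1 × N: 2 H
  1 × N: 1 H
  1 × O: 1 H
  1 × O: no H
  Total hydrogens = 24.
Molecular formula: C16H24N2O2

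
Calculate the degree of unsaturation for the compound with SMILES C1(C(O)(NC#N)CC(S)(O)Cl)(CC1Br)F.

3

Molecular formula from the SMILES: C7H9BrClFN2O2S.
DoU = (2C + 2 + N − H − X)/2 = (2·7 + 2 + 2 − 9 − 3)/2 = 6/2 = 3.
(Structurally: 1 ring(s) + 2 π bond(s) = 3.)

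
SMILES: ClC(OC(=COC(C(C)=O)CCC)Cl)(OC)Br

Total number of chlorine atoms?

2

The symbol for chlorine appears 2 times in the SMILES.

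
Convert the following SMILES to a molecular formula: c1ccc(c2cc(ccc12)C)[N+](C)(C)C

C14H18N+

Heavy atoms from the SMILES: 14 C, 1 N.
Implicit hydrogens by atom environment:
  6 × C (aromatic): 1 H each → 6
  4 × C: 3 H each → 12
  4 × C (aromatic): no H
  1 × N (charge +1): no H
  Total hydrogens = 18.
Net charge +1.
Molecular formula: C14H18N+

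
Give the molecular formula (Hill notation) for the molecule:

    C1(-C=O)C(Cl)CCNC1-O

C6H10ClNO2

Heavy atoms from the SMILES: 6 C, 1 Cl, 1 N, 2 O.
Implicit hydrogens by atom environment:
  4 × C: 1 H each → 4
  2 × C: 2 H each → 4
  1 × Cl: no H
  1 × N: 1 H
  1 × O: 1 H
  1 × O: no H
  Total hydrogens = 10.
Molecular formula: C6H10ClNO2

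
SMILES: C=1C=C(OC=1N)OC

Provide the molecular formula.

C5H7NO2

Heavy atoms from the SMILES: 5 C, 1 N, 2 O.
Implicit hydrogens by atom environment:
  2 × C (aromatic): 1 H each → 2
  2 × C (aromatic): no H
  1 × C: 3 H
  1 × N: 2 H
  1 × O (aromatic): no H
  1 × O: no H
  Total hydrogens = 7.
Molecular formula: C5H7NO2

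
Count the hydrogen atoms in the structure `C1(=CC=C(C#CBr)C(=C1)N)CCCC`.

Hydrogens are implicit in SMILES; fill each atom to its normal valence:
  3 × C: 2 H each → 6
  3 × C (aromatic): 1 H each → 3
  3 × C (aromatic): no H
  2 × C: no H
  1 × Br: no H
  1 × C: 3 H
  1 × N: 2 H
  Total hydrogens = 14.

14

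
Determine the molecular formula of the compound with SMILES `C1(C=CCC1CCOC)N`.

Heavy atoms from the SMILES: 8 C, 1 N, 1 O.
Implicit hydrogens by atom environment:
  4 × C: 1 H each → 4
  3 × C: 2 H each → 6
  1 × C: 3 H
  1 × N: 2 H
  1 × O: no H
  Total hydrogens = 15.
Molecular formula: C8H15NO

C8H15NO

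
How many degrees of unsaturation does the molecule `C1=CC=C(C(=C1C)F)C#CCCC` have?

6

Molecular formula from the SMILES: C12H13F.
DoU = (2C + 2 + N − H − X)/2 = (2·12 + 2 + 0 − 13 − 1)/2 = 12/2 = 6.
(Structurally: 1 ring(s) + 5 π bond(s) = 6.)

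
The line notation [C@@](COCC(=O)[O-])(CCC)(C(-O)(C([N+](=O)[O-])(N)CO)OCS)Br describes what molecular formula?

Heavy atoms from the SMILES: 1 Br, 11 C, 2 N, 8 O, 1 S.
Implicit hydrogens by atom environment:
  6 × C: 2 H each → 12
  4 × C: no H
  4 × O: no H
  2 × O: 1 H each → 2
  2 × O (charge -1): no H
  1 × Br: no H
  1 × C: 3 H
  1 × N: 2 H
  1 × N (charge +1): no H
  1 × S: 1 H
  Total hydrogens = 20.
Net charge -1.
Molecular formula: C11H20BrN2O8S-

C11H20BrN2O8S-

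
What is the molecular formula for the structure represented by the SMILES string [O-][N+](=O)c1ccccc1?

C6H5NO2

Heavy atoms from the SMILES: 6 C, 1 N, 2 O.
Implicit hydrogens by atom environment:
  5 × C (aromatic): 1 H each → 5
  1 × C (aromatic): no H
  1 × N (charge +1): no H
  1 × O: no H
  1 × O (charge -1): no H
  Total hydrogens = 5.
Molecular formula: C6H5NO2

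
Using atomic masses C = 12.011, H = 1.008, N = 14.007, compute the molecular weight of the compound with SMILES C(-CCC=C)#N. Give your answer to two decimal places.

Molecular formula: C5H7N.
M = 5×12.011 + 7×1.008 + 1×14.007 = 81.12 g/mol.

81.12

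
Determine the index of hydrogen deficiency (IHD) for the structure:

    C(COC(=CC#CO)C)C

3

Molecular formula from the SMILES: C8H12O2.
DoU = (2C + 2 + N − H − X)/2 = (2·8 + 2 + 0 − 12 − 0)/2 = 6/2 = 3.
(Structurally: 0 ring(s) + 3 π bond(s) = 3.)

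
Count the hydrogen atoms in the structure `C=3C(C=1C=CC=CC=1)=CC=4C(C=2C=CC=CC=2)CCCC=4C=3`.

Hydrogens are implicit in SMILES; fill each atom to its normal valence:
  13 × C (aromatic): 1 H each → 13
  5 × C (aromatic): no H
  3 × C: 2 H each → 6
  1 × C: 1 H
  Total hydrogens = 20.

20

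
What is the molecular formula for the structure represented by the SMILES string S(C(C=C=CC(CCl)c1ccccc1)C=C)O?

C14H15ClOS

Heavy atoms from the SMILES: 14 C, 1 Cl, 1 O, 1 S.
Implicit hydrogens by atom environment:
  5 × C: 1 H each → 5
  5 × C (aromatic): 1 H each → 5
  2 × C: 2 H each → 4
  1 × C: no H
  1 × C (aromatic): no H
  1 × Cl: no H
  1 × O: 1 H
  1 × S: no H
  Total hydrogens = 15.
Molecular formula: C14H15ClOS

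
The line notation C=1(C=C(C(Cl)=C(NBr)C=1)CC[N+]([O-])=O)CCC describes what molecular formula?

C11H14BrClN2O2

Heavy atoms from the SMILES: 1 Br, 11 C, 1 Cl, 2 N, 2 O.
Implicit hydrogens by atom environment:
  4 × C: 2 H each → 8
  4 × C (aromatic): no H
  2 × C (aromatic): 1 H each → 2
  1 × Br: no H
  1 × C: 3 H
  1 × Cl: no H
  1 × N: 1 H
  1 × N (charge +1): no H
  1 × O: no H
  1 × O (charge -1): no H
  Total hydrogens = 14.
Molecular formula: C11H14BrClN2O2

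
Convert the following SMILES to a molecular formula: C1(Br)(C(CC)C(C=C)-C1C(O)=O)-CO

Heavy atoms from the SMILES: 1 Br, 10 C, 3 O.
Implicit hydrogens by atom environment:
  4 × C: 1 H each → 4
  3 × C: 2 H each → 6
  2 × C: no H
  2 × O: 1 H each → 2
  1 × Br: no H
  1 × C: 3 H
  1 × O: no H
  Total hydrogens = 15.
Molecular formula: C10H15BrO3

C10H15BrO3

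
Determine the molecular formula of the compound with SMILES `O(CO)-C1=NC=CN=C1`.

Heavy atoms from the SMILES: 5 C, 2 N, 2 O.
Implicit hydrogens by atom environment:
  3 × C (aromatic): 1 H each → 3
  2 × N (aromatic): no H
  1 × C: 2 H
  1 × C (aromatic): no H
  1 × O: 1 H
  1 × O: no H
  Total hydrogens = 6.
Molecular formula: C5H6N2O2

C5H6N2O2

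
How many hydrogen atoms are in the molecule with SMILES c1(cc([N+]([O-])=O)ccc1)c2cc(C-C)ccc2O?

Hydrogens are implicit in SMILES; fill each atom to its normal valence:
  7 × C (aromatic): 1 H each → 7
  5 × C (aromatic): no H
  1 × C: 3 H
  1 × C: 2 H
  1 × N (charge +1): no H
  1 × O: 1 H
  1 × O: no H
  1 × O (charge -1): no H
  Total hydrogens = 13.

13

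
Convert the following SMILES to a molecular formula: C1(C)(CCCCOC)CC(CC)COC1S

C13H26O2S

Heavy atoms from the SMILES: 13 C, 2 O, 1 S.
Implicit hydrogens by atom environment:
  7 × C: 2 H each → 14
  3 × C: 3 H each → 9
  2 × C: 1 H each → 2
  2 × O: no H
  1 × C: no H
  1 × S: 1 H
  Total hydrogens = 26.
Molecular formula: C13H26O2S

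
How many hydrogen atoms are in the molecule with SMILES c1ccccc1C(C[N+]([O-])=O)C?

Hydrogens are implicit in SMILES; fill each atom to its normal valence:
  5 × C (aromatic): 1 H each → 5
  1 × C: 3 H
  1 × C: 2 H
  1 × C: 1 H
  1 × C (aromatic): no H
  1 × N (charge +1): no H
  1 × O: no H
  1 × O (charge -1): no H
  Total hydrogens = 11.

11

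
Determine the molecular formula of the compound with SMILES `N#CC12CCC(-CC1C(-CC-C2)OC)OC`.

Heavy atoms from the SMILES: 13 C, 1 N, 2 O.
Implicit hydrogens by atom environment:
  6 × C: 2 H each → 12
  3 × C: 1 H each → 3
  2 × C: 3 H each → 6
  2 × C: no H
  2 × O: no H
  1 × N: no H
  Total hydrogens = 21.
Molecular formula: C13H21NO2

C13H21NO2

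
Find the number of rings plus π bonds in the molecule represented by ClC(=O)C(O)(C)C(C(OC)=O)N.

2

Molecular formula from the SMILES: C6H10ClNO4.
DoU = (2C + 2 + N − H − X)/2 = (2·6 + 2 + 1 − 10 − 1)/2 = 4/2 = 2.
(Structurally: 0 ring(s) + 2 π bond(s) = 2.)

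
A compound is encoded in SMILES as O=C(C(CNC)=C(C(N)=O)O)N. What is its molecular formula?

Heavy atoms from the SMILES: 6 C, 3 N, 3 O.
Implicit hydrogens by atom environment:
  4 × C: no H
  2 × N: 2 H each → 4
  2 × O: no H
  1 × C: 3 H
  1 × C: 2 H
  1 × N: 1 H
  1 × O: 1 H
  Total hydrogens = 11.
Molecular formula: C6H11N3O3

C6H11N3O3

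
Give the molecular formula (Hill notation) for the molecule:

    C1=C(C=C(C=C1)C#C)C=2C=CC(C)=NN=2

Heavy atoms from the SMILES: 13 C, 2 N.
Implicit hydrogens by atom environment:
  6 × C (aromatic): 1 H each → 6
  4 × C (aromatic): no H
  2 × N (aromatic): no H
  1 × C: 3 H
  1 × C: 1 H
  1 × C: no H
  Total hydrogens = 10.
Molecular formula: C13H10N2

C13H10N2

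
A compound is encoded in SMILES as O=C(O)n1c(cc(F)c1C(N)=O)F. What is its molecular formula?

Heavy atoms from the SMILES: 6 C, 2 F, 2 N, 3 O.
Implicit hydrogens by atom environment:
  3 × C (aromatic): no H
  2 × C: no H
  2 × F: no H
  2 × O: no H
  1 × C (aromatic): 1 H
  1 × N: 2 H
  1 × N (aromatic): no H
  1 × O: 1 H
  Total hydrogens = 4.
Molecular formula: C6H4F2N2O3

C6H4F2N2O3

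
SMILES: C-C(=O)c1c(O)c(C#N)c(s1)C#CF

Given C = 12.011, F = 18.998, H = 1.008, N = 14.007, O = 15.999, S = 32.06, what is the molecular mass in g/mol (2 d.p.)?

Molecular formula: C9H4FNO2S.
M = 9×12.011 + 1×18.998 + 4×1.008 + 1×14.007 + 2×15.999 + 1×32.06 = 209.19 g/mol.

209.19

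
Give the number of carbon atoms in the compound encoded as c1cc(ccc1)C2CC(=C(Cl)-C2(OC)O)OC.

The symbol for carbon appears 13 times in the SMILES. Lowercase c denotes aromatic carbon and counts toward C.

13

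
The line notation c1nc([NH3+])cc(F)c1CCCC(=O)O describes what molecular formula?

Heavy atoms from the SMILES: 9 C, 1 F, 2 N, 2 O.
Implicit hydrogens by atom environment:
  3 × C: 2 H each → 6
  3 × C (aromatic): no H
  2 × C (aromatic): 1 H each → 2
  1 × C: no H
  1 × F: no H
  1 × N (charge +1): 3 H
  1 × N (aromatic): no H
  1 × O: 1 H
  1 × O: no H
  Total hydrogens = 12.
Net charge +1.
Molecular formula: C9H12FN2O2+

C9H12FN2O2+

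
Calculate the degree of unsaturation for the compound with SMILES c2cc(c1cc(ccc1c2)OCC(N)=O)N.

Molecular formula from the SMILES: C12H12N2O2.
DoU = (2C + 2 + N − H − X)/2 = (2·12 + 2 + 2 − 12 − 0)/2 = 16/2 = 8.
(Structurally: 2 ring(s) + 6 π bond(s) = 8.)

8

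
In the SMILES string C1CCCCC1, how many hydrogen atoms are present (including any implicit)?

Hydrogens are implicit in SMILES; fill each atom to its normal valence:
  6 × C: 2 H each → 12
  Total hydrogens = 12.

12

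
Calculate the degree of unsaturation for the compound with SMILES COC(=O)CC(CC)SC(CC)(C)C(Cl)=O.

2

Molecular formula from the SMILES: C11H19ClO3S.
DoU = (2C + 2 + N − H − X)/2 = (2·11 + 2 + 0 − 19 − 1)/2 = 4/2 = 2.
(Structurally: 0 ring(s) + 2 π bond(s) = 2.)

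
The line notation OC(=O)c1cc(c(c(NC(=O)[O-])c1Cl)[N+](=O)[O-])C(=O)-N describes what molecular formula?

C9H5ClN3O7-

Heavy atoms from the SMILES: 9 C, 1 Cl, 3 N, 7 O.
Implicit hydrogens by atom environment:
  5 × C (aromatic): no H
  4 × O: no H
  3 × C: no H
  2 × O (charge -1): no H
  1 × C (aromatic): 1 H
  1 × Cl: no H
  1 × N: 2 H
  1 × N: 1 H
  1 × N (charge +1): no H
  1 × O: 1 H
  Total hydrogens = 5.
Net charge -1.
Molecular formula: C9H5ClN3O7-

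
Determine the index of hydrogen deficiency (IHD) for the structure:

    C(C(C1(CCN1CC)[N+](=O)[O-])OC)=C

3

Molecular formula from the SMILES: C9H16N2O3.
DoU = (2C + 2 + N − H − X)/2 = (2·9 + 2 + 2 − 16 − 0)/2 = 6/2 = 3.
(Structurally: 1 ring(s) + 2 π bond(s) = 3.)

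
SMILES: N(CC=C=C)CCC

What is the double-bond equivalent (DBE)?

2

Molecular formula from the SMILES: C7H13N.
DoU = (2C + 2 + N − H − X)/2 = (2·7 + 2 + 1 − 13 − 0)/2 = 4/2 = 2.
(Structurally: 0 ring(s) + 2 π bond(s) = 2.)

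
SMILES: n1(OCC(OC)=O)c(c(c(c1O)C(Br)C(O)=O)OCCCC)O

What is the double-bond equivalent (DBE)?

5

Molecular formula from the SMILES: C13H18BrNO8.
DoU = (2C + 2 + N − H − X)/2 = (2·13 + 2 + 1 − 18 − 1)/2 = 10/2 = 5.
(Structurally: 1 ring(s) + 4 π bond(s) = 5.)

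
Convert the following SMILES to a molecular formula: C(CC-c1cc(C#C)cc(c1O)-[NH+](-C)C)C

Heavy atoms from the SMILES: 14 C, 1 N, 1 O.
Implicit hydrogens by atom environment:
  4 × C (aromatic): no H
  3 × C: 3 H each → 9
  3 × C: 2 H each → 6
  2 × C (aromatic): 1 H each → 2
  1 × C: 1 H
  1 × C: no H
  1 × N (charge +1): 1 H
  1 × O: 1 H
  Total hydrogens = 20.
Net charge +1.
Molecular formula: C14H20NO+

C14H20NO+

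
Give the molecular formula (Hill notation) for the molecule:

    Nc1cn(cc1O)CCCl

C6H9ClN2O

Heavy atoms from the SMILES: 6 C, 1 Cl, 2 N, 1 O.
Implicit hydrogens by atom environment:
  2 × C: 2 H each → 4
  2 × C (aromatic): 1 H each → 2
  2 × C (aromatic): no H
  1 × Cl: no H
  1 × N: 2 H
  1 × N (aromatic): no H
  1 × O: 1 H
  Total hydrogens = 9.
Molecular formula: C6H9ClN2O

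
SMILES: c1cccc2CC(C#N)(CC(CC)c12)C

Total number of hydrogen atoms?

17

Hydrogens are implicit in SMILES; fill each atom to its normal valence:
  4 × C (aromatic): 1 H each → 4
  3 × C: 2 H each → 6
  2 × C: 3 H each → 6
  2 × C (aromatic): no H
  2 × C: no H
  1 × C: 1 H
  1 × N: no H
  Total hydrogens = 17.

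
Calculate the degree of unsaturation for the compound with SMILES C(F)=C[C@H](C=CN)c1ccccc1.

Molecular formula from the SMILES: C11H12FN.
DoU = (2C + 2 + N − H − X)/2 = (2·11 + 2 + 1 − 12 − 1)/2 = 12/2 = 6.
(Structurally: 1 ring(s) + 5 π bond(s) = 6.)

6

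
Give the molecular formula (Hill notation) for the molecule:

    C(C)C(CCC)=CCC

Heavy atoms from the SMILES: 9 C.
Implicit hydrogens by atom environment:
  4 × C: 2 H each → 8
  3 × C: 3 H each → 9
  1 × C: 1 H
  1 × C: no H
  Total hydrogens = 18.
Molecular formula: C9H18

C9H18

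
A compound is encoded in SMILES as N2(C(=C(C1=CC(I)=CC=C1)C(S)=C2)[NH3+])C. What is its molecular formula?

Heavy atoms from the SMILES: 11 C, 1 I, 2 N, 1 S.
Implicit hydrogens by atom environment:
  5 × C (aromatic): 1 H each → 5
  5 × C (aromatic): no H
  1 × C: 3 H
  1 × I: no H
  1 × N (charge +1): 3 H
  1 × N (aromatic): no H
  1 × S: 1 H
  Total hydrogens = 12.
Net charge +1.
Molecular formula: C11H12IN2S+

C11H12IN2S+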